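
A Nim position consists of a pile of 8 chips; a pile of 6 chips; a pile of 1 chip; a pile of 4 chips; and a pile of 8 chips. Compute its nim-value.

3

Bitwise XOR of the heap sizes:
  1000  (8)
  0110  (6)
  0001  (1)
  0100  (4)
  1000  (8)
  ----
  0011  (3)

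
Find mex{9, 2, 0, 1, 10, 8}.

3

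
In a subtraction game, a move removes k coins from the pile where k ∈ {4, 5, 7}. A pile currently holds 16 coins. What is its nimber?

1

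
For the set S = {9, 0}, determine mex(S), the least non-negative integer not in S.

0 is in the set but 1 is not, so the mex is 1.

1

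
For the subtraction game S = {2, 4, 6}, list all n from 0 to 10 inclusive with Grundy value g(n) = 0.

0, 1, 8, 9

Grundy values for subtraction set {2, 4, 6}:
k:     0  1  2  3  4  5  6  7  8  9 10
g(k):  0  0  1  1  2  2  3  3  0  0  1
The P-positions (g = 0) in 0..10 are 0, 1, 8, 9.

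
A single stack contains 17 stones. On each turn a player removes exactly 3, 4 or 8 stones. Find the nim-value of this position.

1

Build the Grundy sequence with g(k) = mex{g(k−s) : s ∈ {3, 4, 8}, s ≤ k}:
k:     0  1  2  3  4  5  6  7  8  9 10 11 12 13 14 15 16 17
g(k):  0  0  0  1  1  1  2  0  2  3  1  3  0  0  0  1  1  1
So g(17) = 1.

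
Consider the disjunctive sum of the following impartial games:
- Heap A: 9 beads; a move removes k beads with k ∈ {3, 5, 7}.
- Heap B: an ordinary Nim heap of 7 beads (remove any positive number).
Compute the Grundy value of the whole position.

4

Build the Grundy sequence for heap A with g(k) = mex{g(k−s) : s ∈ {3, 5, 7}, s ≤ k}:
k:     0  1  2  3  4  5  6  7  8  9
g(k):  0  0  0  1  1  1  2  2  2  3
So g(9) = 3.
Heap B is a plain Nim heap of size 7, so its Grundy value is 7.
The value of a disjunctive sum is the nim-sum of the parts.
Combined value = 3 XOR 7 = 4.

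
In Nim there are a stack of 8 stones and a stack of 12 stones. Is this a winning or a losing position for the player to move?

Compute the nim-sum pairwise:
8 ⊕ 12 = 4
The nim-sum is 4 ≠ 0, so this is an N-position: the player to move can win.

Winning position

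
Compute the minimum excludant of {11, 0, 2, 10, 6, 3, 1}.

4

The values 0, 1, 2, 3 are all present; 4 is the first non-negative integer missing from the set.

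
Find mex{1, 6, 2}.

0 is not in the set, so the mex is 0.

0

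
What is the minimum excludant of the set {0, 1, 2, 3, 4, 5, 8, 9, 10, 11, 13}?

6

The values 0, 1, 2, 3, 4, 5 are all present; 6 is the first non-negative integer missing from the set.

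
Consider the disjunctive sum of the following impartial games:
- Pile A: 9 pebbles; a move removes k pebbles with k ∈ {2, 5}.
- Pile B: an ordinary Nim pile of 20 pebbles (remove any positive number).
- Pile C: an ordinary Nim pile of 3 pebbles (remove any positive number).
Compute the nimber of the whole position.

Build the Grundy sequence for pile A with g(k) = mex{g(k−s) : s ∈ {2, 5}, s ≤ k}:
g(0) = mex{} = 0
g(1) = mex{} = 0
g(2) = mex{0} = 1
g(3) = mex{0} = 1
g(4) = mex{1} = 0
g(5) = mex{0,1} = 2
g(6) = mex{0} = 1
g(7) = mex{1,2} = 0
g(8) = mex{1} = 0
g(9) = mex{0} = 1
So g(9) = 1.
Pile B is a plain Nim pile of size 20, so its Grundy value is 20.
Pile C is a plain Nim pile of size 3, so its Grundy value is 3.
The value of a disjunctive sum is the nim-sum of the parts.
Combined value = 1 ⊕ 20 ⊕ 3 = 22.

22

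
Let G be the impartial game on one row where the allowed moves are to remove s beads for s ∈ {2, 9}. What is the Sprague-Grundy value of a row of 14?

1

Grundy values for subtraction set {2, 9}:
k:     0  1  2  3  4  5  6  7  8  9 10 11 12 13 14
g(k):  0  0  1  1  0  0  1  1  0  2  1  0  0  1  1
So g(14) = 1.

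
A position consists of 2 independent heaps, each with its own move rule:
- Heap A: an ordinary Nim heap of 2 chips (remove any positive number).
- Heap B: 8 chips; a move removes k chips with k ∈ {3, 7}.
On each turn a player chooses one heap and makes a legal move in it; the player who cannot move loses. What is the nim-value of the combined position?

0

Heap A is a plain Nim heap of size 2, so its Grundy value is 2.
Grundy values for heap B (subtraction set {3, 7}):
k:     0  1  2  3  4  5  6  7  8
g(k):  0  0  0  1  1  1  0  2  2
So g(8) = 2.
The value of a disjunctive sum is the nim-sum of the parts.
Combined value = 2 ⊕ 2 = 0.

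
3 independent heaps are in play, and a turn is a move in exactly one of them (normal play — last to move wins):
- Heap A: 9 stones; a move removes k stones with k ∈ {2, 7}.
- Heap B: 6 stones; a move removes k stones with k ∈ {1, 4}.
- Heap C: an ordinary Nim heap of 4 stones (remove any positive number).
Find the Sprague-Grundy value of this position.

5

For heap A, compute g(0), g(1), … with moves {2, 7}:
k:     0  1  2  3  4  5  6  7  8  9
g(k):  0  0  1  1  0  0  1  1  2  0
So g(9) = 0.
Grundy values for heap B (subtraction set {1, 4}):
k:     0  1  2  3  4  5  6
g(k):  0  1  0  1  2  0  1
So g(6) = 1.
Heap C is a plain Nim heap of size 4, so its Grundy value is 4.
By the Sprague-Grundy theorem, the Grundy value of a sum of independent games is the XOR of the component values.
Combined value = 0 ⊕ 1 ⊕ 4 = 5.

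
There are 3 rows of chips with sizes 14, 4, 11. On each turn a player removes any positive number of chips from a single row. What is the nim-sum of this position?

1

In binary:
  1110  (14)
  0100  (4)
  1011  (11)
  ----
  0001  (1)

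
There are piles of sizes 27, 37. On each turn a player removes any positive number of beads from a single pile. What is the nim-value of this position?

Compute the nim-sum pairwise:
27 XOR 37 = 62

62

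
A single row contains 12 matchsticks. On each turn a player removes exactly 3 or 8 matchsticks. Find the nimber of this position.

Build the Grundy sequence with g(k) = mex{g(k−s) : s ∈ {3, 8}, s ≤ k}:
g(0) = mex{} = 0
g(1) = mex{} = 0
g(2) = mex{} = 0
g(3) = mex{0} = 1
g(4) = mex{0} = 1
g(5) = mex{0} = 1
g(6) = mex{1} = 0
g(7) = mex{1} = 0
g(8) = mex{0,1} = 2
g(9) = mex{0} = 1
g(10) = mex{0} = 1
g(11) = mex{1,2} = 0
g(12) = mex{1} = 0
So g(12) = 0.

0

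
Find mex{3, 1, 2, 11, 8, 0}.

4

The values 0, 1, 2, 3 are all present; 4 is the first non-negative integer missing from the set.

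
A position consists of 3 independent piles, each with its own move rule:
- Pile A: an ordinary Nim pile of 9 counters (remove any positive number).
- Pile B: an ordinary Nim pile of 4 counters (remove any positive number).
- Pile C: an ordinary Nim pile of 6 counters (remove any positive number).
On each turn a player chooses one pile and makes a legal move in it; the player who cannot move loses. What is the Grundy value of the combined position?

Pile A is a plain Nim pile of size 9, so its Grundy value is 9.
Pile B is a plain Nim pile of size 4, so its Grundy value is 4.
Pile C is a plain Nim pile of size 6, so its Grundy value is 6.
The value of a disjunctive sum is the nim-sum of the parts.
Combined value = 9 XOR 4 XOR 6 = 11.

11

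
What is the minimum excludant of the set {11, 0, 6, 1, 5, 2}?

The values 0, 1, 2 are all present; 3 is the first non-negative integer missing from the set.

3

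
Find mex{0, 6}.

0 is in the set but 1 is not, so the mex is 1.

1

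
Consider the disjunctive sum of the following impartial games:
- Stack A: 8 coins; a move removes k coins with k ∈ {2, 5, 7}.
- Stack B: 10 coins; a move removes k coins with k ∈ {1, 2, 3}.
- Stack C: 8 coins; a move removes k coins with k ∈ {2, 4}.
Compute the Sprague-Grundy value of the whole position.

Build the Grundy sequence for stack A with g(k) = mex{g(k−s) : s ∈ {2, 5, 7}, s ≤ k}:
k:     0  1  2  3  4  5  6  7  8
g(k):  0  0  1  1  0  2  1  3  2
So g(8) = 2.
For stack B, compute g(0), g(1), … with moves {1, 2, 3}:
g(0) = mex{} = 0
g(1) = mex{0} = 1
g(2) = mex{0,1} = 2
g(3) = mex{0,1,2} = 3
g(4) = mex{1,2,3} = 0
g(5) = mex{0,2,3} = 1
g(6) = mex{0,1,3} = 2
g(7) = mex{0,1,2} = 3
g(8) = mex{1,2,3} = 0
g(9) = mex{0,2,3} = 1
g(10) = mex{0,1,3} = 2
So g(10) = 2.
Grundy values for stack C (subtraction set {2, 4}):
g(0) = mex{} = 0
g(1) = mex{} = 0
g(2) = mex{0} = 1
g(3) = mex{0} = 1
g(4) = mex{0,1} = 2
g(5) = mex{0,1} = 2
g(6) = mex{1,2} = 0
g(7) = mex{1,2} = 0
g(8) = mex{0,2} = 1
So g(8) = 1.
By the Sprague-Grundy theorem, the Grundy value of a sum of independent games is the XOR of the component values.
Combined value = 2 XOR 2 XOR 1 = 1.

1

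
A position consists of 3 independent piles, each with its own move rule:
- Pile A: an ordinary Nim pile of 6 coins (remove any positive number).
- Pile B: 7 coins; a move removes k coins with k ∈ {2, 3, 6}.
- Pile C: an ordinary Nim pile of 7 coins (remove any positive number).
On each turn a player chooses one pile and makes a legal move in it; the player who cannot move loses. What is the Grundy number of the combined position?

0

Pile A is a plain Nim pile of size 6, so its Grundy value is 6.
For pile B, compute g(0), g(1), … with moves {2, 3, 6}:
g(0) = mex{} = 0
g(1) = mex{} = 0
g(2) = mex{0} = 1
g(3) = mex{0} = 1
g(4) = mex{0,1} = 2
g(5) = mex{1} = 0
g(6) = mex{0,1,2} = 3
g(7) = mex{0,2} = 1
So g(7) = 1.
Pile C is a plain Nim pile of size 7, so its Grundy value is 7.
By the Sprague-Grundy theorem, the Grundy value of a sum of independent games is the XOR of the component values.
Combined value = 6 ⊕ 1 ⊕ 7 = 0.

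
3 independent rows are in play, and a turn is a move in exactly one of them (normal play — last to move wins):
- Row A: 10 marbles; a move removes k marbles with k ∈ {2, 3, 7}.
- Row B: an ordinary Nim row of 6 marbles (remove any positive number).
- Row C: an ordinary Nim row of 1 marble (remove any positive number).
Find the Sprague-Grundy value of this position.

Build the Grundy sequence for row A with g(k) = mex{g(k−s) : s ∈ {2, 3, 7}, s ≤ k}:
k:     0  1  2  3  4  5  6  7  8  9 10
g(k):  0  0  1  1  2  0  0  1  1  2  0
So g(10) = 0.
Row B is a plain Nim row of size 6, so its Grundy value is 6.
Row C is a plain Nim row of size 1, so its Grundy value is 1.
By the Sprague-Grundy theorem, the Grundy value of a sum of independent games is the XOR of the component values.
Combined value = 0 XOR 6 XOR 1 = 7.

7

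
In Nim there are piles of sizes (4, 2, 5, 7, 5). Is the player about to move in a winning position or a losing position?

In binary:
  100  (4)
  010  (2)
  101  (5)
  111  (7)
  101  (5)
  ---
  001  (1)
The nim-sum is 1 ≠ 0, so this is an N-position: the player to move can win.

Winning position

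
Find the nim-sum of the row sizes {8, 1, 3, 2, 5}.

Nim-sum: 8 XOR 1 XOR 3 XOR 2 XOR 5 = 13.

13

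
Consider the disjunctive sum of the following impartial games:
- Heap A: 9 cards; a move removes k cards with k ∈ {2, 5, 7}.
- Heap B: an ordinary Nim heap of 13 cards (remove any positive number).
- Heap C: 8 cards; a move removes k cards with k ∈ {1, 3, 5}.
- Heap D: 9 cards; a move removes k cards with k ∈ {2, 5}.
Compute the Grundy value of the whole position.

14

Grundy values for heap A (subtraction set {2, 5, 7}):
g(0) = mex{} = 0
g(1) = mex{} = 0
g(2) = mex{0} = 1
g(3) = mex{0} = 1
g(4) = mex{1} = 0
g(5) = mex{0,1} = 2
g(6) = mex{0} = 1
g(7) = mex{0,1,2} = 3
g(8) = mex{0,1} = 2
g(9) = mex{0,1,3} = 2
So g(9) = 2.
Heap B is a plain Nim heap of size 13, so its Grundy value is 13.
Build the Grundy sequence for heap C with g(k) = mex{g(k−s) : s ∈ {1, 3, 5}, s ≤ k}:
k:     0  1  2  3  4  5  6  7  8
g(k):  0  1  0  1  0  1  0  1  0
So g(8) = 0.
Build the Grundy sequence for heap D with g(k) = mex{g(k−s) : s ∈ {2, 5}, s ≤ k}:
k:     0  1  2  3  4  5  6  7  8  9
g(k):  0  0  1  1  0  2  1  0  0  1
So g(9) = 1.
By the Sprague-Grundy theorem, the Grundy value of a sum of independent games is the XOR of the component values.
Combined value = 2 XOR 13 XOR 0 XOR 1 = 14.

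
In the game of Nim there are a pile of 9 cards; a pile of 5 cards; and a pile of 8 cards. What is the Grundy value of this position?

In binary:
  1001  (9)
  0101  (5)
  1000  (8)
  ----
  0100  (4)

4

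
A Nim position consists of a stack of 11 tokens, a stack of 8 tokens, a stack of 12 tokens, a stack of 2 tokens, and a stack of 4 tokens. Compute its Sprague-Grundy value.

Write each in binary and XOR column by column:
  1011  (11)
  1000  (8)
  1100  (12)
  0010  (2)
  0100  (4)
  ----
  1001  (9)

9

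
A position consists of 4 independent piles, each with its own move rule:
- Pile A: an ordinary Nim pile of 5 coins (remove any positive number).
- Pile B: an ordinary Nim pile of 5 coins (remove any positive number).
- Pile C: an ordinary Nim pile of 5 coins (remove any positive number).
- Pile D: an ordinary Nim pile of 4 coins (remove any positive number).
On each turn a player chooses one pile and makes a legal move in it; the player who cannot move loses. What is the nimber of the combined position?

1

Pile A is a plain Nim pile of size 5, so its Grundy value is 5.
Pile B is a plain Nim pile of size 5, so its Grundy value is 5.
Pile C is a plain Nim pile of size 5, so its Grundy value is 5.
Pile D is a plain Nim pile of size 4, so its Grundy value is 4.
By the Sprague-Grundy theorem, the Grundy value of a sum of independent games is the XOR of the component values.
Combined value = 5 XOR 5 XOR 5 XOR 4 = 1.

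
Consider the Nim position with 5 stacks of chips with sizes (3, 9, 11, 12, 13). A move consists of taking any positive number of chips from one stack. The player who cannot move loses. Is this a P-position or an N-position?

Write each in binary and XOR column by column:
  0011  (3)
  1001  (9)
  1011  (11)
  1100  (12)
  1101  (13)
  ----
  0000  (0)
The nim-sum is 0, so this is a P-position: the player to move is in a losing position under optimal play.

P-position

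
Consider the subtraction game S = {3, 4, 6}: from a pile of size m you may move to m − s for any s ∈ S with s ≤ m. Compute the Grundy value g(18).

Compute g(0), g(1), … for moves {3, 4, 6}:
k:     0  1  2  3  4  5  6  7  8  9 10 11 12 13 14 15 16 17 18
g(k):  0  0  0  1  1  1  2  2  2  0  0  0  1  1  1  2  2  2  0
So g(18) = 0.

0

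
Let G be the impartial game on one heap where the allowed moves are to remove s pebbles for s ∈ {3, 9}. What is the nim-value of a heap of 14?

Compute g(0), g(1), … for moves {3, 9}:
k:     0  1  2  3  4  5  6  7  8  9 10 11 12 13 14
g(k):  0  0  0  1  1  1  0  0  0  1  1  1  0  0  0
So g(14) = 0.

0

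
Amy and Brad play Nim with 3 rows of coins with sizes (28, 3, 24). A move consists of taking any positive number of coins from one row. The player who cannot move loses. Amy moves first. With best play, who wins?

Amy wins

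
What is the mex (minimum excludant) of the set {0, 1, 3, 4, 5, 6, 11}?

2

The values 0, 1 are all present; 2 is the first non-negative integer missing from the set.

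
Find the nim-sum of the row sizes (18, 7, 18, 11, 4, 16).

In binary:
  10010  (18)
  00111  (7)
  10010  (18)
  01011  (11)
  00100  (4)
  10000  (16)
  -----
  11000  (24)

24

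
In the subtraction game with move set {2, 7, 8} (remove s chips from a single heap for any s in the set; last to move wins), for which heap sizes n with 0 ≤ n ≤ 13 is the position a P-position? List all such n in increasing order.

0, 1, 4, 5, 10

Build the Grundy sequence with g(k) = mex{g(k−s) : s ∈ {2, 7, 8}, s ≤ k}:
g(0) = mex{} = 0
g(1) = mex{} = 0
g(2) = mex{0} = 1
g(3) = mex{0} = 1
g(4) = mex{1} = 0
g(5) = mex{1} = 0
g(6) = mex{0} = 1
g(7) = mex{0} = 1
g(8) = mex{0,1} = 2
g(9) = mex{0,1} = 2
g(10) = mex{1,2} = 0
g(11) = mex{0,1,2} = 3
g(12) = mex{0} = 1
g(13) = mex{0,1,3} = 2
The P-positions (g = 0) in 0..13 are 0, 1, 4, 5, 10.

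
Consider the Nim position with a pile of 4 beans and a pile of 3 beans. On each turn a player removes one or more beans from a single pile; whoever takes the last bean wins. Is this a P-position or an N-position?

N-position

Nim-sum: 4 ^ 3 = 7.
The nim-sum is 7 ≠ 0, so this is an N-position: the player to move can win.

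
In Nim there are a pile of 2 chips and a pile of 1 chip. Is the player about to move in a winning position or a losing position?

Write each in binary and XOR column by column:
  10  (2)
  01  (1)
  --
  11  (3)
The nim-sum is 3 ≠ 0, so this is an N-position: the player to move can win.

Winning position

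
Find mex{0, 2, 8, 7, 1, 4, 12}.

3

The values 0, 1, 2 are all present; 3 is the first non-negative integer missing from the set.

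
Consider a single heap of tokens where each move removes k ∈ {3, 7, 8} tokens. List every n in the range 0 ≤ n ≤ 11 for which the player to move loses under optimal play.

0, 1, 2, 6, 11

Build the Grundy sequence with g(k) = mex{g(k−s) : s ∈ {3, 7, 8}, s ≤ k}:
g(0) = mex{} = 0
g(1) = mex{} = 0
g(2) = mex{} = 0
g(3) = mex{0} = 1
g(4) = mex{0} = 1
g(5) = mex{0} = 1
g(6) = mex{1} = 0
g(7) = mex{0,1} = 2
g(8) = mex{0,1} = 2
g(9) = mex{0} = 1
g(10) = mex{0,1,2} = 3
g(11) = mex{1,2} = 0
The P-positions (g = 0) in 0..11 are 0, 1, 2, 6, 11.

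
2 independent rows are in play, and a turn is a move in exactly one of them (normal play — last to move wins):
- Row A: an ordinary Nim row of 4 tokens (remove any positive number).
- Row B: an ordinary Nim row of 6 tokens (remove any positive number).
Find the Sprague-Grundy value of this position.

2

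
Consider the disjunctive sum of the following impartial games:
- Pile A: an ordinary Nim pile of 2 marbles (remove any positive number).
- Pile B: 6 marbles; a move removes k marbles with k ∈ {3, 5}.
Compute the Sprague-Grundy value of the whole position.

0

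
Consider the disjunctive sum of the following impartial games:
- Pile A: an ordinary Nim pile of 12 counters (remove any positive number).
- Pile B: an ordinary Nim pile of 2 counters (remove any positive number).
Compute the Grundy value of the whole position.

14

Pile A is a plain Nim pile of size 12, so its Grundy value is 12.
Pile B is a plain Nim pile of size 2, so its Grundy value is 2.
By the Sprague-Grundy theorem, the Grundy value of a sum of independent games is the XOR of the component values.
Combined value = 12 XOR 2 = 14.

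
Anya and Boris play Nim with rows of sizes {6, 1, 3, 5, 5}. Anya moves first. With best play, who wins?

Anya wins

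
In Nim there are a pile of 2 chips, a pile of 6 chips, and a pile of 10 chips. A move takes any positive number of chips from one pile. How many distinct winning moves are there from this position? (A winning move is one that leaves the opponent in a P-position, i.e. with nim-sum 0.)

Nim-sum: 2 ⊕ 6 ⊕ 10 = 14.
The overall nim-sum is X = 14. A pile of size p has a winning move iff p XOR X < p (reduce it to p XOR X).
  2: 2 XOR 14 = 12 ≥ 2 — no move.
  6: 6 XOR 14 = 8 ≥ 6 — no move.
  10: 10 XOR 14 = 4 < 10 — winning move (to 4).
That gives 1 winning move.

1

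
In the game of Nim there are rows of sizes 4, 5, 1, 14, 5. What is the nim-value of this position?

11

Compute the nim-sum pairwise:
4 ^ 5 = 1
1 ^ 1 = 0
0 ^ 14 = 14
14 ^ 5 = 11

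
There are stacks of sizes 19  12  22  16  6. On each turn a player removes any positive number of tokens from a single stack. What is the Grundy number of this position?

31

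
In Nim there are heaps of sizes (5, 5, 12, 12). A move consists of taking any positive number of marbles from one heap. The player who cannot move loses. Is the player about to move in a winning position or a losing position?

Nim-sum: 5 ^ 5 ^ 12 ^ 12 = 0.
The nim-sum is 0, so this is a P-position: the player to move is in a losing position under optimal play.

Losing position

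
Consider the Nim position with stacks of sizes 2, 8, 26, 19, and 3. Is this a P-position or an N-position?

In binary:
  00010  (2)
  01000  (8)
  11010  (26)
  10011  (19)
  00011  (3)
  -----
  00000  (0)
The nim-sum is 0, so this is a P-position: the player to move is in a losing position under optimal play.

P-position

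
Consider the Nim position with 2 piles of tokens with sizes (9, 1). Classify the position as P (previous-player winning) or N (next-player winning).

N-position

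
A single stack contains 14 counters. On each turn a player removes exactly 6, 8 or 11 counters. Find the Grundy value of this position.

2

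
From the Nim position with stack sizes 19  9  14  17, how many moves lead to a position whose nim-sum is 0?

1

Bitwise XOR of the heap sizes:
  10011  (19)
  01001  (9)
  01110  (14)
  10001  (17)
  -----
  00101  (5)
The overall nim-sum is X = 5. A stack of size p has a winning move iff p XOR X < p (reduce it to p XOR X).
  19: 19 XOR 5 = 22 ≥ 19 — no move.
  9: 9 XOR 5 = 12 ≥ 9 — no move.
  14: 14 XOR 5 = 11 < 14 — winning move (to 11).
  17: 17 XOR 5 = 20 ≥ 17 — no move.
That gives 1 winning move.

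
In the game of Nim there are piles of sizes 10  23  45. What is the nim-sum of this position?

48

Nim-sum: 10 XOR 23 XOR 45 = 48.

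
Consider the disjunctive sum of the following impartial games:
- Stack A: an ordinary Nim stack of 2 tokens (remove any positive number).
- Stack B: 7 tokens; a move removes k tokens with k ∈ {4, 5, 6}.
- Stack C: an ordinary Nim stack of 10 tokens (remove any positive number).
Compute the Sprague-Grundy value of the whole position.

9

Stack A is a plain Nim stack of size 2, so its Grundy value is 2.
For stack B, compute g(0), g(1), … with moves {4, 5, 6}:
g(0) = mex{} = 0
g(1) = mex{} = 0
g(2) = mex{} = 0
g(3) = mex{} = 0
g(4) = mex{0} = 1
g(5) = mex{0} = 1
g(6) = mex{0} = 1
g(7) = mex{0} = 1
So g(7) = 1.
Stack C is a plain Nim stack of size 10, so its Grundy value is 10.
The value of a disjunctive sum is the nim-sum of the parts.
Combined value = 2 ⊕ 1 ⊕ 10 = 9.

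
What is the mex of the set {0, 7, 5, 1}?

2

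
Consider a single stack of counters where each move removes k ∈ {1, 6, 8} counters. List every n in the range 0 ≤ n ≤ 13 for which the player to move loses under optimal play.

0, 2, 4, 7, 9, 11

Grundy values for subtraction set {1, 6, 8}:
k:     0  1  2  3  4  5  6  7  8  9 10 11 12 13
g(k):  0  1  0  1  0  1  2  0  1  0  1  0  1  2
The P-positions (g = 0) in 0..13 are 0, 2, 4, 7, 9, 11.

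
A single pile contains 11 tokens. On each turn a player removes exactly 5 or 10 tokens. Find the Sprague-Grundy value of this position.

2

Grundy values for subtraction set {5, 10}:
g(0) = mex{} = 0
g(1) = mex{} = 0
g(2) = mex{} = 0
g(3) = mex{} = 0
g(4) = mex{} = 0
g(5) = mex{0} = 1
g(6) = mex{0} = 1
g(7) = mex{0} = 1
g(8) = mex{0} = 1
g(9) = mex{0} = 1
g(10) = mex{0,1} = 2
g(11) = mex{0,1} = 2
So g(11) = 2.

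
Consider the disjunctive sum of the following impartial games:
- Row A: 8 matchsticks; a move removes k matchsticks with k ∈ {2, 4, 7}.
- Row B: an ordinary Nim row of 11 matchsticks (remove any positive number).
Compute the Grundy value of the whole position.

10

Build the Grundy sequence for row A with g(k) = mex{g(k−s) : s ∈ {2, 4, 7}, s ≤ k}:
k:     0  1  2  3  4  5  6  7  8
g(k):  0  0  1  1  2  2  0  3  1
So g(8) = 1.
Row B is a plain Nim row of size 11, so its Grundy value is 11.
The value of a disjunctive sum is the nim-sum of the parts.
Combined value = 1 XOR 11 = 10.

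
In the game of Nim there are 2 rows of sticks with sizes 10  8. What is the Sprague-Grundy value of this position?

2

Write each in binary and XOR column by column:
  1010  (10)
  1000  (8)
  ----
  0010  (2)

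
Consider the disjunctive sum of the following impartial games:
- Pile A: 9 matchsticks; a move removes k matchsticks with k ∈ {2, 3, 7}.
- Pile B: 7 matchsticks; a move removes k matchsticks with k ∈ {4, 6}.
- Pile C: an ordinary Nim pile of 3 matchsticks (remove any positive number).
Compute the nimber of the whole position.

Grundy values for pile A (subtraction set {2, 3, 7}):
k:     0  1  2  3  4  5  6  7  8  9
g(k):  0  0  1  1  2  0  0  1  1  2
So g(9) = 2.
Grundy values for pile B (subtraction set {4, 6}):
k:     0  1  2  3  4  5  6  7
g(k):  0  0  0  0  1  1  1  1
So g(7) = 1.
Pile C is a plain Nim pile of size 3, so its Grundy value is 3.
By the Sprague-Grundy theorem, the Grundy value of a sum of independent games is the XOR of the component values.
Combined value = 2 XOR 1 XOR 3 = 0.

0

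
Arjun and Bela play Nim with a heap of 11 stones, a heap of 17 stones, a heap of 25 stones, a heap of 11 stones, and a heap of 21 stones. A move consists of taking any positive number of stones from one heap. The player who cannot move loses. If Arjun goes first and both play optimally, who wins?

Arjun wins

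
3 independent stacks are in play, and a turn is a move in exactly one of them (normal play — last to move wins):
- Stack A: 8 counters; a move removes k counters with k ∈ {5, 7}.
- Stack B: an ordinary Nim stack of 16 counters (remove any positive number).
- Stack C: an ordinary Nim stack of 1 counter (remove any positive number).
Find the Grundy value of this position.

16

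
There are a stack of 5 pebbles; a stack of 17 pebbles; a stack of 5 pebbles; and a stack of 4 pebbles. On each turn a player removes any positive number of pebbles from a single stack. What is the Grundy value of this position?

21

Nim-sum: 5 ⊕ 17 ⊕ 5 ⊕ 4 = 21.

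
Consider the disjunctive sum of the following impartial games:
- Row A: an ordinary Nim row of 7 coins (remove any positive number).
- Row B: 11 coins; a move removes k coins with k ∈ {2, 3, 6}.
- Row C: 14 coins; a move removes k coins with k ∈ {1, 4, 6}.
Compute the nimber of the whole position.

Row A is a plain Nim row of size 7, so its Grundy value is 7.
For row B, compute g(0), g(1), … with moves {2, 3, 6}:
k:     0  1  2  3  4  5  6  7  8  9 10 11
g(k):  0  0  1  1  2  0  3  1  2  0  0  1
So g(11) = 1.
Build the Grundy sequence for row C with g(k) = mex{g(k−s) : s ∈ {1, 4, 6}, s ≤ k}:
k:     0  1  2  3  4  5  6  7  8  9 10 11 12 13 14
g(k):  0  1  0  1  2  0  1  0  1  2  0  1  0  1  2
So g(14) = 2.
The value of a disjunctive sum is the nim-sum of the parts.
Combined value = 7 XOR 1 XOR 2 = 4.

4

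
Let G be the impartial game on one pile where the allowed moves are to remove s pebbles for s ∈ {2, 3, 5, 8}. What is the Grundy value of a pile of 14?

2

Build the Grundy sequence with g(k) = mex{g(k−s) : s ∈ {2, 3, 5, 8}, s ≤ k}:
g(0) = mex{} = 0
g(1) = mex{} = 0
g(2) = mex{0} = 1
g(3) = mex{0} = 1
g(4) = mex{0,1} = 2
g(5) = mex{0,1} = 2
g(6) = mex{0,1,2} = 3
g(7) = mex{1,2} = 0
g(8) = mex{0,1,2,3} = 4
g(9) = mex{0,2,3} = 1
g(10) = mex{0,1,2,4} = 3
g(11) = mex{1,3,4} = 0
g(12) = mex{0,1,2,3} = 4
g(13) = mex{0,2,3,4} = 1
g(14) = mex{0,1,3,4} = 2
So g(14) = 2.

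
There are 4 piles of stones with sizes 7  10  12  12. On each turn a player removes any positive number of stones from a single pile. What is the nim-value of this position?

13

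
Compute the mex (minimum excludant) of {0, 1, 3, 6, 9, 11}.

2

The values 0, 1 are all present; 2 is the first non-negative integer missing from the set.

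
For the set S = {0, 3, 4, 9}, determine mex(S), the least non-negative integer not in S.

1

0 is in the set but 1 is not, so the mex is 1.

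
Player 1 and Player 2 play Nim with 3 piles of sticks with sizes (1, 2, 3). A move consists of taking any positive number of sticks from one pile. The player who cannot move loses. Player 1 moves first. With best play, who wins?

Player 2 wins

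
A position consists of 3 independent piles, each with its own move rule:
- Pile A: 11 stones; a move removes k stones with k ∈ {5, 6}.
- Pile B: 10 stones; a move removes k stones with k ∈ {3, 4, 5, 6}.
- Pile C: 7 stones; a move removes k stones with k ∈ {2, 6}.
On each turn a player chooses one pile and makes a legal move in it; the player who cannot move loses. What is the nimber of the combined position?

1

Grundy values for pile A (subtraction set {5, 6}):
k:     0  1  2  3  4  5  6  7  8  9 10 11
g(k):  0  0  0  0  0  1  1  1  1  1  2  0
So g(11) = 0.
For pile B, compute g(0), g(1), … with moves {3, 4, 5, 6}:
g(0) = mex{} = 0
g(1) = mex{} = 0
g(2) = mex{} = 0
g(3) = mex{0} = 1
g(4) = mex{0} = 1
g(5) = mex{0} = 1
g(6) = mex{0,1} = 2
g(7) = mex{0,1} = 2
g(8) = mex{0,1} = 2
g(9) = mex{1,2} = 0
g(10) = mex{1,2} = 0
So g(10) = 0.
Grundy values for pile C (subtraction set {2, 6}):
g(0) = mex{} = 0
g(1) = mex{} = 0
g(2) = mex{0} = 1
g(3) = mex{0} = 1
g(4) = mex{1} = 0
g(5) = mex{1} = 0
g(6) = mex{0} = 1
g(7) = mex{0} = 1
So g(7) = 1.
By the Sprague-Grundy theorem, the Grundy value of a sum of independent games is the XOR of the component values.
Combined value = 0 XOR 0 XOR 1 = 1.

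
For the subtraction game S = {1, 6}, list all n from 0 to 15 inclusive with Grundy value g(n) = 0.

0, 2, 4, 7, 9, 11, 14

Grundy values for subtraction set {1, 6}:
k:     0  1  2  3  4  5  6  7  8  9 10 11 12 13 14 15
g(k):  0  1  0  1  0  1  2  0  1  0  1  0  1  2  0  1
The P-positions (g = 0) in 0..15 are 0, 2, 4, 7, 9, 11, 14.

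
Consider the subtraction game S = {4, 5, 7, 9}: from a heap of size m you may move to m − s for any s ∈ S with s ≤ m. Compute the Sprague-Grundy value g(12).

Build the Grundy sequence with g(k) = mex{g(k−s) : s ∈ {4, 5, 7, 9}, s ≤ k}:
g(0) = mex{} = 0
g(1) = mex{} = 0
g(2) = mex{} = 0
g(3) = mex{} = 0
g(4) = mex{0} = 1
g(5) = mex{0} = 1
g(6) = mex{0} = 1
g(7) = mex{0} = 1
g(8) = mex{0,1} = 2
g(9) = mex{0,1} = 2
g(10) = mex{0,1} = 2
g(11) = mex{0,1} = 2
g(12) = mex{0,1,2} = 3
So g(12) = 3.

3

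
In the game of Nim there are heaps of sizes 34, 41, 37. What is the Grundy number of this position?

46

Compute the nim-sum pairwise:
34 ⊕ 41 = 11
11 ⊕ 37 = 46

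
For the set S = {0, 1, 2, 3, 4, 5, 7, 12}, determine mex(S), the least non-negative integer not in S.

6

The values 0, 1, 2, 3, 4, 5 are all present; 6 is the first non-negative integer missing from the set.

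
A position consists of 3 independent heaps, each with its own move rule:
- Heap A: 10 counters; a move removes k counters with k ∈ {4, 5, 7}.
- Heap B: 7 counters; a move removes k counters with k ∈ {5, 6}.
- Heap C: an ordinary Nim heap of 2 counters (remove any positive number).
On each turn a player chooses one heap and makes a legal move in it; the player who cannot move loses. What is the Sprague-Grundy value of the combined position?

Build the Grundy sequence for heap A with g(k) = mex{g(k−s) : s ∈ {4, 5, 7}, s ≤ k}:
k:     0  1  2  3  4  5  6  7  8  9 10
g(k):  0  0  0  0  1  1  1  1  2  2  2
So g(10) = 2.
For heap B, compute g(0), g(1), … with moves {5, 6}:
g(0) = mex{} = 0
g(1) = mex{} = 0
g(2) = mex{} = 0
g(3) = mex{} = 0
g(4) = mex{} = 0
g(5) = mex{0} = 1
g(6) = mex{0} = 1
g(7) = mex{0} = 1
So g(7) = 1.
Heap C is a plain Nim heap of size 2, so its Grundy value is 2.
By the Sprague-Grundy theorem, the Grundy value of a sum of independent games is the XOR of the component values.
Combined value = 2 XOR 1 XOR 2 = 1.

1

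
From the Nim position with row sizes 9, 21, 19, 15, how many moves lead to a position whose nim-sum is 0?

0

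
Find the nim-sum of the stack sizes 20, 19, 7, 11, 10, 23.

22

Nim-sum: 20 ^ 19 ^ 7 ^ 11 ^ 10 ^ 23 = 22.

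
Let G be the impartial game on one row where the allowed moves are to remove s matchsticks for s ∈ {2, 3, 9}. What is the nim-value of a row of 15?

Build the Grundy sequence with g(k) = mex{g(k−s) : s ∈ {2, 3, 9}, s ≤ k}:
k:     0  1  2  3  4  5  6  7  8  9 10 11 12 13 14 15
g(k):  0  0  1  1  2  0  0  1  1  2  2  0  0  1  1  2
So g(15) = 2.

2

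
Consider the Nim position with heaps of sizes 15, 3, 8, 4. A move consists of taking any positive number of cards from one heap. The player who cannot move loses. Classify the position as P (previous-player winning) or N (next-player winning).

P-position

Nim-sum: 15 ^ 3 ^ 8 ^ 4 = 0.
The nim-sum is 0, so this is a P-position: the player to move is in a losing position under optimal play.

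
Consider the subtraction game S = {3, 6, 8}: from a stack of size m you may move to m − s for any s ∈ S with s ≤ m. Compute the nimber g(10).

Grundy values for subtraction set {3, 6, 8}:
g(0) = mex{} = 0
g(1) = mex{} = 0
g(2) = mex{} = 0
g(3) = mex{0} = 1
g(4) = mex{0} = 1
g(5) = mex{0} = 1
g(6) = mex{0,1} = 2
g(7) = mex{0,1} = 2
g(8) = mex{0,1} = 2
g(9) = mex{0,1,2} = 3
g(10) = mex{0,1,2} = 3
So g(10) = 3.

3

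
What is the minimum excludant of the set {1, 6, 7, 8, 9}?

0

0 is not in the set, so the mex is 0.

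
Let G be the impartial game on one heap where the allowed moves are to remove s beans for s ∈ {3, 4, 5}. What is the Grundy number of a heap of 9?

Grundy values for subtraction set {3, 4, 5}:
k:     0  1  2  3  4  5  6  7  8  9
g(k):  0  0  0  1  1  1  2  2  0  0
So g(9) = 0.

0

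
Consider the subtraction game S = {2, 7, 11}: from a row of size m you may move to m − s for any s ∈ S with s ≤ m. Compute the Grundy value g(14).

Grundy values for subtraction set {2, 7, 11}:
k:     0  1  2  3  4  5  6  7  8  9 10 11 12 13 14
g(k):  0  0  1  1  0  0  1  1  2  0  0  1  1  0  0
So g(14) = 0.

0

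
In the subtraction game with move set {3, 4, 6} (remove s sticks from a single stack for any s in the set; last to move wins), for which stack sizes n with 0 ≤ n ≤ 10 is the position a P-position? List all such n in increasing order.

0, 1, 2, 9, 10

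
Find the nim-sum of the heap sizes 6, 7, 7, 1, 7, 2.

2

Nim-sum: 6 ^ 7 ^ 7 ^ 1 ^ 7 ^ 2 = 2.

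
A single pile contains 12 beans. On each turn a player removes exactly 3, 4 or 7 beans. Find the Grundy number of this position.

0

Build the Grundy sequence with g(k) = mex{g(k−s) : s ∈ {3, 4, 7}, s ≤ k}:
k:     0  1  2  3  4  5  6  7  8  9 10 11 12
g(k):  0  0  0  1  1  1  2  2  2  3  0  0  0
So g(12) = 0.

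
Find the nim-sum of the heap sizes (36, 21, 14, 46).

Compute the nim-sum pairwise:
36 ⊕ 21 = 49
49 ⊕ 14 = 63
63 ⊕ 46 = 17

17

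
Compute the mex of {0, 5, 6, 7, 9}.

1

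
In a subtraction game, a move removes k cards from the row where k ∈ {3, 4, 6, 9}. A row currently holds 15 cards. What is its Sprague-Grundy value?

1

Compute g(0), g(1), … for moves {3, 4, 6, 9}:
k:     0  1  2  3  4  5  6  7  8  9 10 11 12 13 14 15
g(k):  0  0  0  1  1  1  2  2  2  3  3  3  0  0  0  1
So g(15) = 1.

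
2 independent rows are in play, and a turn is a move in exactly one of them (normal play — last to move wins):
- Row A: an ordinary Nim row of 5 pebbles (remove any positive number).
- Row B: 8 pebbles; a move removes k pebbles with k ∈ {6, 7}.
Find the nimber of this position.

4

Row A is a plain Nim row of size 5, so its Grundy value is 5.
Grundy values for row B (subtraction set {6, 7}):
k:     0  1  2  3  4  5  6  7  8
g(k):  0  0  0  0  0  0  1  1  1
So g(8) = 1.
By the Sprague-Grundy theorem, the Grundy value of a sum of independent games is the XOR of the component values.
Combined value = 5 XOR 1 = 4.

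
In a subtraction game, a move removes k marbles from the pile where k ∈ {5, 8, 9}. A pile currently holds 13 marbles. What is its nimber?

2

Compute g(0), g(1), … for moves {5, 8, 9}:
k:     0  1  2  3  4  5  6  7  8  9 10 11 12 13
g(k):  0  0  0  0  0  1  1  1  1  1  2  2  2  2
So g(13) = 2.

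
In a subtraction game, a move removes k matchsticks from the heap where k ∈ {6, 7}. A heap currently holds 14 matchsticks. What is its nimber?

0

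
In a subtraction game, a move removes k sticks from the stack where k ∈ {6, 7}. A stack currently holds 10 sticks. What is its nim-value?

Grundy values for subtraction set {6, 7}:
g(0) = mex{} = 0
g(1) = mex{} = 0
g(2) = mex{} = 0
g(3) = mex{} = 0
g(4) = mex{} = 0
g(5) = mex{} = 0
g(6) = mex{0} = 1
g(7) = mex{0} = 1
g(8) = mex{0} = 1
g(9) = mex{0} = 1
g(10) = mex{0} = 1
So g(10) = 1.

1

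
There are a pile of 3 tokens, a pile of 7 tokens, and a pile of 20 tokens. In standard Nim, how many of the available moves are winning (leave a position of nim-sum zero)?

1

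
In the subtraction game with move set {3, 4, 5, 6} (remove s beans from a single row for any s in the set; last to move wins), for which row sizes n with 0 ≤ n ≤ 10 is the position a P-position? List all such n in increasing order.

0, 1, 2, 9, 10

Build the Grundy sequence with g(k) = mex{g(k−s) : s ∈ {3, 4, 5, 6}, s ≤ k}:
g(0) = mex{} = 0
g(1) = mex{} = 0
g(2) = mex{} = 0
g(3) = mex{0} = 1
g(4) = mex{0} = 1
g(5) = mex{0} = 1
g(6) = mex{0,1} = 2
g(7) = mex{0,1} = 2
g(8) = mex{0,1} = 2
g(9) = mex{1,2} = 0
g(10) = mex{1,2} = 0
The P-positions (g = 0) in 0..10 are 0, 1, 2, 9, 10.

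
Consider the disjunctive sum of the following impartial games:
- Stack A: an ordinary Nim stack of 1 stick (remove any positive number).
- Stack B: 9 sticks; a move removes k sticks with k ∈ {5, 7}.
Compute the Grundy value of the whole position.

Stack A is a plain Nim stack of size 1, so its Grundy value is 1.
Build the Grundy sequence for stack B with g(k) = mex{g(k−s) : s ∈ {5, 7}, s ≤ k}:
k:     0  1  2  3  4  5  6  7  8  9
g(k):  0  0  0  0  0  1  1  1  1  1
So g(9) = 1.
The value of a disjunctive sum is the nim-sum of the parts.
Combined value = 1 ⊕ 1 = 0.

0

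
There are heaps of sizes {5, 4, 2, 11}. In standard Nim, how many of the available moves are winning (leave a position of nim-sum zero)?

1

Compute the nim-sum pairwise:
5 XOR 4 = 1
1 XOR 2 = 3
3 XOR 11 = 8
The overall nim-sum is X = 8. A heap of size p has a winning move iff p XOR X < p (reduce it to p XOR X).
  5: 5 XOR 8 = 13 ≥ 5 — no move.
  4: 4 XOR 8 = 12 ≥ 4 — no move.
  2: 2 XOR 8 = 10 ≥ 2 — no move.
  11: 11 XOR 8 = 3 < 11 — winning move (to 3).
That gives 1 winning move.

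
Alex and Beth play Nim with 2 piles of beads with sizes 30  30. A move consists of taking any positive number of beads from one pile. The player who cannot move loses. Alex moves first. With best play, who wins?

In binary:
  11110  (30)
  11110  (30)
  -----
  00000  (0)
The nim-sum is 0, so this is a P-position: the player to move is in a losing position under optimal play; Alex is about to move from it and so loses — Beth wins.

Beth wins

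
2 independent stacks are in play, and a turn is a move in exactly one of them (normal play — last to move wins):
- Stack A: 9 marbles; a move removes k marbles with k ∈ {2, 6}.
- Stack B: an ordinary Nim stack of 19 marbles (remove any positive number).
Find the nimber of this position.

19

For stack A, compute g(0), g(1), … with moves {2, 6}:
k:     0  1  2  3  4  5  6  7  8  9
g(k):  0  0  1  1  0  0  1  1  0  0
So g(9) = 0.
Stack B is a plain Nim stack of size 19, so its Grundy value is 19.
By the Sprague-Grundy theorem, the Grundy value of a sum of independent games is the XOR of the component values.
Combined value = 0 ⊕ 19 = 19.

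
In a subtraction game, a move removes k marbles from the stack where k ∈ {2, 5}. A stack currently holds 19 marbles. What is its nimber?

Grundy values for subtraction set {2, 5}:
k:     0  1  2  3  4  5  6  7  8  9 10 11 12 13 14 15 16 17 18 19
g(k):  0  0  1  1  0  2  1  0  0  1  1  0  2  1  0  0  1  1  0  2
So g(19) = 2.

2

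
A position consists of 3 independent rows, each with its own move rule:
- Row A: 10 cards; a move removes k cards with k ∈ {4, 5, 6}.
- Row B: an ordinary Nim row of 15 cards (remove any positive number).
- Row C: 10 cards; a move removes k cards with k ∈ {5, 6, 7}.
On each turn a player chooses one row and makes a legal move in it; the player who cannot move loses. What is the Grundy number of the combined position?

13

Grundy values for row A (subtraction set {4, 5, 6}):
g(0) = mex{} = 0
g(1) = mex{} = 0
g(2) = mex{} = 0
g(3) = mex{} = 0
g(4) = mex{0} = 1
g(5) = mex{0} = 1
g(6) = mex{0} = 1
g(7) = mex{0} = 1
g(8) = mex{0,1} = 2
g(9) = mex{0,1} = 2
g(10) = mex{1} = 0
So g(10) = 0.
Row B is a plain Nim row of size 15, so its Grundy value is 15.
Grundy values for row C (subtraction set {5, 6, 7}):
g(0) = mex{} = 0
g(1) = mex{} = 0
g(2) = mex{} = 0
g(3) = mex{} = 0
g(4) = mex{} = 0
g(5) = mex{0} = 1
g(6) = mex{0} = 1
g(7) = mex{0} = 1
g(8) = mex{0} = 1
g(9) = mex{0} = 1
g(10) = mex{0,1} = 2
So g(10) = 2.
The value of a disjunctive sum is the nim-sum of the parts.
Combined value = 0 ⊕ 15 ⊕ 2 = 13.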